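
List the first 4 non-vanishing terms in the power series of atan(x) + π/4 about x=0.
x^5/5 - x^3/3 + x + π/4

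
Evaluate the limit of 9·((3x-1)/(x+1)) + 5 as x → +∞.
Evaluate the dominant behaviour as x → +∞; each term tends to a finite value or vanishes.
Limit = 32.

Final answer: 32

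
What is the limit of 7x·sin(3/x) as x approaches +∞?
As x → +∞: let u = 3/x → 0⁺; then 7·x·sin(3/x) = 7·3·sin(u)/u → 7·3·1 = 21.
Limit = 21.

Final answer: 21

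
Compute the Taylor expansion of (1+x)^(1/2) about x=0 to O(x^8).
33·x^7/2048 - 21·x^6/1024 + 7·x^5/256 - 5·x^4/128 + x^3/16 - x^2/8 + x/2 + 1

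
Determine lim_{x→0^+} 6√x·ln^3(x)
This is a 0·∞ indeterminate form at x → 0⁺.
Rewrite the product as 6·ln^3(x) / x^(-1/2) and apply L'Hôpital, or use the standard hierarchy x^(-1/2) ≫ |ln x|^3 as x → 0⁺.
The indeterminate product → 0, so the limit = 0.

Final answer: 0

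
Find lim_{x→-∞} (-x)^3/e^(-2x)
This is an ∞/∞ indeterminate form as x → -∞.
Compare growth rates of the dominant terms (exponentials ≫ polynomials ≫ logarithms), or apply L'Hôpital's rule; the quotient → 0.
Limit = 0.

Final answer: 0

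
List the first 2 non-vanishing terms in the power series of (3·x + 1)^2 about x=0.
6·x + 1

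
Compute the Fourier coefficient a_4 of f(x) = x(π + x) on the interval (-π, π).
a_4 = (1/π) ∫_{-π}^{π} f(x)·cos(4x) dx.
Evaluate the integral (use parity and integration by parts as needed): a_4 = 1/4.

Final answer: 1/4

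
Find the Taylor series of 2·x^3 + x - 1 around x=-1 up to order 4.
-4 + 7·(x + 1) - 6·(x + 1)^2 + 2·(x + 1)^3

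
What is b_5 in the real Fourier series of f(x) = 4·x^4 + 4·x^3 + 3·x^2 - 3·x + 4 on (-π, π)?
b_5 = (1/π) ∫_{-π}^{π} f(x)·sin(5x) dx.
Evaluate the integral (use parity and integration by parts as needed): b_5 = -198/125 + 8·π^2/5.

Final answer: -198/125 + 8·π^2/5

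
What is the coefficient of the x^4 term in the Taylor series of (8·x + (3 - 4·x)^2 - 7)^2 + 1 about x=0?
Expand to order 4: (8·x + (3 - 4·x)^2 - 7)^2 + 1 = 256·x^4 - 512·x^3 + 320·x^2 - 64·x + 5 + O(x^5).
The coefficient of x^4 is 256.

Final answer: 256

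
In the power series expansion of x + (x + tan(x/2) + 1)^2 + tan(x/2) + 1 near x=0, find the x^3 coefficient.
Expand to order 3: x + (x + tan(x/2) + 1)^2 + tan(x/2) + 1 = x^3/8 + 9·x^2/4 + 9·x/2 + 2 + O(x^4).
The coefficient of x^3 is 1/8.

Final answer: 1/8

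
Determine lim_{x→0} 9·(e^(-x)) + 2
Direct substitution at x = 0 gives 11.

Final answer: 11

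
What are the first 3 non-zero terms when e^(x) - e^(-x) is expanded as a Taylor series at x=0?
x^5/60 + x^3/3 + 2·x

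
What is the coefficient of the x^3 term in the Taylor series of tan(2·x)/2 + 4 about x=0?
Expand to order 3: tan(2·x)/2 + 4 = 4·x^3/3 + x + 4 + O(x^4).
The coefficient of x^3 is 4/3.

Final answer: 4/3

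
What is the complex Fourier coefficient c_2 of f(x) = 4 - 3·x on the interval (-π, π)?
Compute the real Fourier coefficients first: a_2 = 0, b_2 = 3.
Then c_2 = (a_2 − i·b_2)/2 = -3·i/2.

Final answer: -3·i/2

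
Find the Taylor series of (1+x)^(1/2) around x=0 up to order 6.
-21·x^6/1024 + 7·x^5/256 - 5·x^4/128 + x^3/16 - x^2/8 + x/2 + 1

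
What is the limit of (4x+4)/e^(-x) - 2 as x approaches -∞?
The quotient is an ∞/∞ indeterminate form as x → -∞.
Compare growth rates of the dominant terms (exponentials ≫ polynomials ≫ logarithms), or apply L'Hôpital's rule; the quotient → 0.
Adding the constant: 0 - 2 = -2. Limit = -2.

Final answer: -2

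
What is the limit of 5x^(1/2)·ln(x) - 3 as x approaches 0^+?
The product is a 0·∞ indeterminate form at x → 0⁺.
Rewrite the product as 5·ln(x) / x^(-1/2) and apply L'Hôpital, or use the standard hierarchy x^(-1/2) ≫ |ln x| as x → 0⁺.
The indeterminate product → 0, so the limit = -3.

Final answer: -3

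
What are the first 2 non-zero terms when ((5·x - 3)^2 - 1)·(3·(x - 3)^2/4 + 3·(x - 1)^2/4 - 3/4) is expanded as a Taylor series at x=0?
54 - 501·x/2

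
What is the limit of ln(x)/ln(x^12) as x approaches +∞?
This is an ∞/∞ indeterminate form as x → +∞.
Write ln(x^12) = 12·ln(x), reducing the quotient to 1/12.
Limit = 1/12.

Final answer: 1/12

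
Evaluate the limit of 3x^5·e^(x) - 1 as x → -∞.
The product is a 0·∞ indeterminate form at x → -∞.
Rewrite the product as 3x^5 / e^(-x) (an ∞/∞ form) and apply L'Hôpital, or use the standard hierarchy e^(|x|) ≫ |x^5| as x → -∞.
The indeterminate product → 0, so the limit = -1.

Final answer: -1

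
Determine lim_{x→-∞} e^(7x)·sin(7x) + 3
Evaluate the dominant behaviour as x → -∞; each term tends to a finite value or vanishes.
Limit = 3.

Final answer: 3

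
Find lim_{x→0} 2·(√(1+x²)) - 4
Direct substitution at x = 0 gives -2.

Final answer: -2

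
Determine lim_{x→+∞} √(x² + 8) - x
This is an ∞ − ∞ indeterminate form.
Multiply and divide by the conjugate √(x²+8) + x; the x² terms cancel, leaving 8/(√(x²+8)+x) → 0.
Limit = 0.

Final answer: 0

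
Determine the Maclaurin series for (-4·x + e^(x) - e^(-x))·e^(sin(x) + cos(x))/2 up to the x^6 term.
-7·e·x^6/40 + 13·e·x^5/60 + 2·e·x^4/3 + e·x^3/6 - e·x^2 - e·x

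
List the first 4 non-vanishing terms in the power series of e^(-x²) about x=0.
-x^6/6 + x^4/2 - x^2 + 1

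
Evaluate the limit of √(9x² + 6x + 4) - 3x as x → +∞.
As x → +∞: multiply by the conjugate to get (6x+4)/(√(9x²+6x+4)+3x); the denominator ~ 6x, so the limit is 6/6 = 1.
Limit = 1.

Final answer: 1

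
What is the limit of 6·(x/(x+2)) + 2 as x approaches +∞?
Evaluate the dominant behaviour as x → +∞; each term tends to a finite value or vanishes.
Limit = 8.

Final answer: 8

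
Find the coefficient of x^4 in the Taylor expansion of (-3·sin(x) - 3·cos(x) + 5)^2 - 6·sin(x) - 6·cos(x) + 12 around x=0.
Expand to order 4: (-3·sin(x) - 3·cos(x) + 5)^2 - 6·sin(x) - 6·cos(x) + 12 = -3·x^4/2 - 6·x^3 + 18·x^2 - 18·x + 10 + O(x^5).
The coefficient of x^4 is -3/2.

Final answer: -3/2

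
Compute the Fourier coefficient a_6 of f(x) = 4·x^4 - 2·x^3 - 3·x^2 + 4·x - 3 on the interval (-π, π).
a_6 = (1/π) ∫_{-π}^{π} f(x)·cos(6x) dx.
Evaluate the integral (use parity and integration by parts as needed): a_6 = -13/27 + 8·π^2/9.

Final answer: -13/27 + 8·π^2/9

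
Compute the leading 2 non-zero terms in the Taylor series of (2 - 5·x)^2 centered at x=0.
4 - 20·x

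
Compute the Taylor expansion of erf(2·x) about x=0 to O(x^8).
-128·x^7/(21·√(π)) + 32·x^5/(5·√(π)) - 16·x^3/(3·√(π)) + 4·x/√(π)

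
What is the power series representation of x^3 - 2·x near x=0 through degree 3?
x^3 - 2·x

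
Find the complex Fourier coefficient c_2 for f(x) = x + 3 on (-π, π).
Compute the real Fourier coefficients first: a_2 = 0, b_2 = -1.
Then c_2 = (a_2 − i·b_2)/2 = i/2.

Final answer: i/2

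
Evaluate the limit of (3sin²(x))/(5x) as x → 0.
Both numerator and denominator → 0 as x → 0; this is a 0/0 indeterminate form.
Expand each to leading order near x = 0: numerator ~ 3·x^2, denominator ~ 5·x.
The limit of the ratio is 0.

Final answer: 0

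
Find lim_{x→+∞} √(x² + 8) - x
This is an ∞ − ∞ indeterminate form.
Multiply and divide by the conjugate √(x²+8) + x; the x² terms cancel, leaving 8/(√(x²+8)+x) → 0.
Limit = 0.

Final answer: 0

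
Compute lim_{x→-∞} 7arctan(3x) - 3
Evaluate the dominant behaviour as x → -∞; each term tends to a finite value or vanishes.
Limit = -7·π/2 - 3.

Final answer: -7·π/2 - 3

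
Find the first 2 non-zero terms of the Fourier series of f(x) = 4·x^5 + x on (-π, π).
(-160·π^2 + 8·π^4 + 962)·sin(x) + (-4·π^4 - 31 + 20·π^2)·sin(2·x)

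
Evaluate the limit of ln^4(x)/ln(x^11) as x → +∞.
This is an ∞/∞ indeterminate form as x → +∞.
Write ln(x^11) = 11·ln(x), reducing the quotient to ln^3(x)/11 → ∞.
Limit = ∞.

Final answer: ∞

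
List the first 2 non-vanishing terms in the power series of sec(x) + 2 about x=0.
x^2/2 + 3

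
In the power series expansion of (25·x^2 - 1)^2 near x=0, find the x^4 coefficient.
Expand to order 4: (25·x^2 - 1)^2 = 625·x^4 - 50·x^2 + 1 + O(x^5).
The coefficient of x^4 is 625.

Final answer: 625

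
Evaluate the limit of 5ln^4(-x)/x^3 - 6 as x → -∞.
The quotient is an ∞/∞ indeterminate form as x → -∞.
Compare growth rates of the dominant terms (exponentials ≫ polynomials ≫ logarithms), or apply L'Hôpital's rule; the quotient → 0.
Adding the constant: 0 - 6 = -6. Limit = -6.

Final answer: -6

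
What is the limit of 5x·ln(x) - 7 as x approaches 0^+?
The product is a 0·∞ indeterminate form at x → 0⁺.
Rewrite the product as 5·ln(x) / x^(-1) and apply L'Hôpital, or use the standard hierarchy x^(-1) ≫ |ln x| as x → 0⁺.
The indeterminate product → 0, so the limit = -7.

Final answer: -7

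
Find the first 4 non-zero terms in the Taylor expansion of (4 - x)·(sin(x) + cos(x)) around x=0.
-x^3/6 - 3·x^2 + 3·x + 4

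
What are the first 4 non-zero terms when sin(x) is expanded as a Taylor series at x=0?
-x^7/5040 + x^5/120 - x^3/6 + x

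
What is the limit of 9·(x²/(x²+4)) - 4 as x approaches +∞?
Evaluate the dominant behaviour as x → +∞; each term tends to a finite value or vanishes.
Limit = 5.

Final answer: 5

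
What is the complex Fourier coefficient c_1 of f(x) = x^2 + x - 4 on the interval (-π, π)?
Compute the real Fourier coefficients first: a_1 = -4, b_1 = 2.
Then c_1 = (a_1 − i·b_1)/2 = -2 - i.

Final answer: -2 - i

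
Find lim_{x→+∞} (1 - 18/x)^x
As x → +∞: this is the defining limit (1 - 18/x)^x → e^(-18).
Limit = e^(-18).

Final answer: e^(-18)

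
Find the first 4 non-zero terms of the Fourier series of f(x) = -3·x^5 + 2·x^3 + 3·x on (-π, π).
(-738 - 6·π^4 + 124·π^2)·sin(x) + (-17·π^2 + 45/2 + 3·π^4)·sin(2·x) + (-2·π^4 - 50/27 + 52·π^2/9)·sin(3·x) + (-23·π^2/8 - 27/64 + 3·π^4/2)·sin(4·x)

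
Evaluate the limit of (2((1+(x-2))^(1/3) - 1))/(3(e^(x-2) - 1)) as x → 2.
Both numerator and denominator → 0 as x → 2; this is a 0/0 indeterminate form.
Expand each to leading order near x = 2: numerator ~ 2·(x - 2)/3, denominator ~ 3·(x - 2).
The limit of the ratio is 2/9.

Final answer: 2/9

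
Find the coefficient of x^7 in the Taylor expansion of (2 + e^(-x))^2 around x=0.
Expand to order 7: (2 + e^(-x))^2 = -11·x^7/420 + 17·x^6/180 - 3·x^5/10 + 5·x^4/6 - 2·x^3 + 4·x^2 - 6·x + 9 + O(x^8).
The coefficient of x^7 is -11/420.

Final answer: -11/420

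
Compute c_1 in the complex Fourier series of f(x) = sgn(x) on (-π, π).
Compute the real Fourier coefficients first: a_1 = 0, b_1 = 4/π.
Then c_1 = (a_1 − i·b_1)/2 = -2·i/π.

Final answer: -2·i/π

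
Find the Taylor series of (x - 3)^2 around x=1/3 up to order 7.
64/9 - 16·(x - 1/3)/3 + (x - 1/3)^2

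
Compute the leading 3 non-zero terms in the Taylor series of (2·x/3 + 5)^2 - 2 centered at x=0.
4·x^2/9 + 20·x/3 + 23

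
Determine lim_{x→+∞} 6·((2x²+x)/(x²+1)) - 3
Evaluate the dominant behaviour as x → +∞; each term tends to a finite value or vanishes.
Limit = 9.

Final answer: 9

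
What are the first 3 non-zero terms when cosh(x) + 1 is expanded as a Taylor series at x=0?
x^4/24 + x^2/2 + 2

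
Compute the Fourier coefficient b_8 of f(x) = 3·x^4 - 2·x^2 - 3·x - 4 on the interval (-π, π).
b_8 = (1/π) ∫_{-π}^{π} f(x)·sin(8x) dx.
Evaluate the integral (use parity and integration by parts as needed): b_8 = 3/4.

Final answer: 3/4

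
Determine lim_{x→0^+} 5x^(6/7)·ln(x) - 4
The product is a 0·∞ indeterminate form at x → 0⁺.
Rewrite the product as 5·ln(x) / x^(-6/7) and apply L'Hôpital, or use the standard hierarchy x^(-6/7) ≫ |ln x| as x → 0⁺.
The indeterminate product → 0, so the limit = -4.

Final answer: -4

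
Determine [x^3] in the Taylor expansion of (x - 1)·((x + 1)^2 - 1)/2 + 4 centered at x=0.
Expand to order 3: (x - 1)·((x + 1)^2 - 1)/2 + 4 = x^3/2 + x^2/2 - x + 4 + O(x^4).
The coefficient of x^3 is 1/2.

Final answer: 1/2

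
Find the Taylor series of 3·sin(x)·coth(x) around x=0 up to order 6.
127·x^6/5040 - 5·x^4/24 + x^2/2 + 3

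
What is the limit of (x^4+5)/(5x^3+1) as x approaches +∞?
This is an ∞/∞ indeterminate form as x → +∞.
Divide numerator and denominator by x^4 and let the lower-order terms vanish; the numerator's degree 4 exceeds the denominator's degree 3, so the quotient diverges.
Limit = ∞.

Final answer: ∞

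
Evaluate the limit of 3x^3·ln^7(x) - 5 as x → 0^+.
The product is a 0·∞ indeterminate form at x → 0⁺.
Rewrite the product as 3·ln^7(x) / x^(-3) and apply L'Hôpital, or use the standard hierarchy x^(-3) ≫ |ln x|^7 as x → 0⁺.
The indeterminate product → 0, so the limit = -5.

Final answer: -5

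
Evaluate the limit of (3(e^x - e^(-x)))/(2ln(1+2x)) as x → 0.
Both numerator and denominator → 0 as x → 0; this is a 0/0 indeterminate form.
Expand each to leading order near x = 0: numerator ~ 6·x, denominator ~ 4·x.
The limit of the ratio is 3/2.

Final answer: 3/2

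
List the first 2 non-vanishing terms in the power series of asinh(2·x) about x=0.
-4·x^3/3 + 2·x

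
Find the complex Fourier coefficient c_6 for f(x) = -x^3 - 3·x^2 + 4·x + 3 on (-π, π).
Compute the real Fourier coefficients first: a_6 = -1/3, b_6 = -25/18 + π^2/3.
Then c_6 = (a_6 − i·b_6)/2 = -1/6 - i·π^2/6 + 25·i/36.

Final answer: -1/6 - i·π^2/6 + 25·i/36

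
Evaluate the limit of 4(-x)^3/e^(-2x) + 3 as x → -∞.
The quotient is an ∞/∞ indeterminate form as x → -∞.
Compare growth rates of the dominant terms (exponentials ≫ polynomials ≫ logarithms), or apply L'Hôpital's rule; the quotient → 0.
Adding the constant: 0 + 3 = 3. Limit = 3.

Final answer: 3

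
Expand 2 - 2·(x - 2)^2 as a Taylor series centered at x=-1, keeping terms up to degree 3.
-16 + 12·(x + 1) - 2·(x + 1)^2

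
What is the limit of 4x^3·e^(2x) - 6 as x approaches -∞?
The product is a 0·∞ indeterminate form at x → -∞.
Rewrite the product as 4x^3 / e^(-2x) (an ∞/∞ form) and apply L'Hôpital, or use the standard hierarchy e^(2|x|) ≫ |x^3| as x → -∞.
The indeterminate product → 0, so the limit = -6.

Final answer: -6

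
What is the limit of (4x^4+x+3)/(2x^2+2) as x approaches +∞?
This is an ∞/∞ indeterminate form as x → +∞.
Divide numerator and denominator by x^4 and let the lower-order terms vanish; the numerator's degree 4 exceeds the denominator's degree 2, so the quotient diverges.
Limit = ∞.

Final answer: ∞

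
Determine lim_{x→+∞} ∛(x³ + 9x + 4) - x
This is an ∞ − ∞ indeterminate form.
Multiply by (A² + AB + B²)/(A² + AB + B²) where A = ∛(x³+9x + 4), B = x to use A³ − B³ = (A−B)(A²+AB+B²); the x³ terms cancel, leaving (9x + 4)/(A²+AB+B²) with denominator ~ 3x², so the limit is 0.
Limit = 0.

Final answer: 0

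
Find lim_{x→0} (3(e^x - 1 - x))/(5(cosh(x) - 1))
Both numerator and denominator → 0 as x → 0; this is a 0/0 indeterminate form.
Expand each to leading order near x = 0: numerator ~ 3·x^2/2, denominator ~ 5·x^2/2.
The limit of the ratio is 3/5.

Final answer: 3/5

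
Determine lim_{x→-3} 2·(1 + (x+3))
Direct substitution at x = -3 gives 2.

Final answer: 2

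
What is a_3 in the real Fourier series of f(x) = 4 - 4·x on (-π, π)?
a_3 = (1/π) ∫_{-π}^{π} f(x)·cos(3x) dx.
Evaluate the integral (use parity and integration by parts as needed): a_3 = 0.

Final answer: 0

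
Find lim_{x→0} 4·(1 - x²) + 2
Direct substitution at x = 0 gives 6.

Final answer: 6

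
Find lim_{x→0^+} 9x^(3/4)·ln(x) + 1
The product is a 0·∞ indeterminate form at x → 0⁺.
Rewrite the product as 9·ln(x) / x^(-3/4) and apply L'Hôpital, or use the standard hierarchy x^(-3/4) ≫ |ln x| as x → 0⁺.
The indeterminate product → 0, so the limit = 1.

Final answer: 1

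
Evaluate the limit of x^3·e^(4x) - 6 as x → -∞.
The product is a 0·∞ indeterminate form at x → -∞.
Rewrite the product as x^3 / e^(-4x) (an ∞/∞ form) and apply L'Hôpital, or use the standard hierarchy e^(4|x|) ≫ |x^3| as x → -∞.
The indeterminate product → 0, so the limit = -6.

Final answer: -6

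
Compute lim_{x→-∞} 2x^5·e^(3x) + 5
The product is a 0·∞ indeterminate form at x → -∞.
Rewrite the product as 2x^5 / e^(-3x) (an ∞/∞ form) and apply L'Hôpital, or use the standard hierarchy e^(3|x|) ≫ |x^5| as x → -∞.
The indeterminate product → 0, so the limit = 5.

Final answer: 5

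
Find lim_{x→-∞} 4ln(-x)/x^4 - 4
The quotient is an ∞/∞ indeterminate form as x → -∞.
Compare growth rates of the dominant terms (exponentials ≫ polynomials ≫ logarithms), or apply L'Hôpital's rule; the quotient → 0.
Adding the constant: 0 - 4 = -4. Limit = -4.

Final answer: -4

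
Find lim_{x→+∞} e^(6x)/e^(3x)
This is an ∞/∞ indeterminate form as x → +∞.
Rewrite e^(6x)/e^(3x) = e^((6−3)x) = e^(3x); the exponent coefficient is 3 > 0 so e^(3x) → ∞.
Limit = ∞.

Final answer: ∞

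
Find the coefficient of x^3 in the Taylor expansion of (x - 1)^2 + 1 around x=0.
Expand to order 3: (x - 1)^2 + 1 = x^2 - 2·x + 2 + O(x^4).
The coefficient of x^3 is 0.

Final answer: 0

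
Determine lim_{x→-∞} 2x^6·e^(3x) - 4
The product is a 0·∞ indeterminate form at x → -∞.
Rewrite the product as 2x^6 / e^(-3x) (an ∞/∞ form) and apply L'Hôpital, or use the standard hierarchy e^(3|x|) ≫ |x^6| as x → -∞.
The indeterminate product → 0, so the limit = -4.

Final answer: -4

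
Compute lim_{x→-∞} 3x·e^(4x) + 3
The product is a 0·∞ indeterminate form at x → -∞.
Rewrite the product as 3x / e^(-4x) (an ∞/∞ form) and apply L'Hôpital, or use the standard hierarchy e^(4|x|) ≫ |x| as x → -∞.
The indeterminate product → 0, so the limit = 3.

Final answer: 3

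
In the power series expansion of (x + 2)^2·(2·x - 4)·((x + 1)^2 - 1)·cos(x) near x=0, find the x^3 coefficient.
Expand to order 3: (x + 2)^2·(2·x - 4)·((x + 1)^2 - 1)·cos(x) = 16·x^3 - 32·x^2 - 32·x + O(x^4).
The coefficient of x^3 is 16.

Final answer: 16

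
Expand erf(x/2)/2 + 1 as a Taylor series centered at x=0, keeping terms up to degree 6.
x^5/(320·√(π)) - x^3/(24·√(π)) + x/(2·√(π)) + 1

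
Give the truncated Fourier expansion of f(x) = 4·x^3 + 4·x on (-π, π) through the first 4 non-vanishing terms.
(-40 + 8·π^2)·sin(x) + (2 - 4·π^2)·sin(2·x) + (8/9 + 8·π^2/3)·sin(3·x) + (-2·π^2 - 5/4)·sin(4·x)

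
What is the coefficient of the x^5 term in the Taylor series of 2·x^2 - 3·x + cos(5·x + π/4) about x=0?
Expand to order 5: 2·x^2 - 3·x + cos(5·x + π/4) = -625·√(2)·x^5/48 + 625·√(2)·x^4/48 + 125·√(2)·x^3/12 + x^2·(2 - 25·√(2)/4) + x·(-5·√(2)/2 - 3) + √(2)/2 + O(x^6).
The coefficient of x^5 is -625·√(2)/48.

Final answer: -625·√(2)/48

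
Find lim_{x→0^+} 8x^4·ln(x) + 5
The product is a 0·∞ indeterminate form at x → 0⁺.
Rewrite the product as 8·ln(x) / x^(-4) and apply L'Hôpital, or use the standard hierarchy x^(-4) ≫ |ln x| as x → 0⁺.
The indeterminate product → 0, so the limit = 5.

Final answer: 5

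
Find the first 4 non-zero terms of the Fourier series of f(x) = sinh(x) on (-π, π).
sin(x)·sinh(π)/π - 4·sin(2·x)·sinh(π)/(5·π) + 3·sin(3·x)·sinh(π)/(5·π) - 8·sin(4·x)·sinh(π)/(17·π)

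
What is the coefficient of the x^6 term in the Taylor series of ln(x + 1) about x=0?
Expand to order 6: ln(x + 1) = -x^6/6 + x^5/5 - x^4/4 + x^3/3 - x^2/2 + x + O(x^7).
The coefficient of x^6 is -1/6.

Final answer: -1/6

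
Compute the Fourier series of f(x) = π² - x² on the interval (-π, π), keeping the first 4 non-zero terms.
4·cos(x) - cos(2·x) + 4·cos(3·x)/9 + 2·π^2/3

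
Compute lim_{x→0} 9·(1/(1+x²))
Direct substitution at x = 0 gives 9.

Final answer: 9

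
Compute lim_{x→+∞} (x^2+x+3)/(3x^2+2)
This is an ∞/∞ indeterminate form as x → +∞.
Divide numerator and denominator by x^2 and let the lower-order terms vanish; the leading terms give 1/3.
Limit = 1/3.

Final answer: 1/3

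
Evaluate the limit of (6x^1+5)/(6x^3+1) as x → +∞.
This is an ∞/∞ indeterminate form as x → +∞.
Divide numerator and denominator by x^3 and let the lower-order terms vanish; the numerator's degree 1 is below the denominator's degree 3, so the quotient → 0.
Limit = 0.

Final answer: 0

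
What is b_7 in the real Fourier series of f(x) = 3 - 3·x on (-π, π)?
b_7 = (1/π) ∫_{-π}^{π} f(x)·sin(7x) dx.
Evaluate the integral (use parity and integration by parts as needed): b_7 = -6/7.

Final answer: -6/7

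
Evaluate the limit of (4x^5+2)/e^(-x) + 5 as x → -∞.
The quotient is an ∞/∞ indeterminate form as x → -∞.
Compare growth rates of the dominant terms (exponentials ≫ polynomials ≫ logarithms), or apply L'Hôpital's rule; the quotient → 0.
Adding the constant: 0 + 5 = 5. Limit = 5.

Final answer: 5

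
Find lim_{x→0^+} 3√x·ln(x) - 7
The product is a 0·∞ indeterminate form at x → 0⁺.
Rewrite the product as 3·ln(x) / x^(-1/2) and apply L'Hôpital, or use the standard hierarchy x^(-1/2) ≫ |ln x| as x → 0⁺.
The indeterminate product → 0, so the limit = -7.

Final answer: -7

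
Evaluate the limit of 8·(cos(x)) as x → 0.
Direct substitution at x = 0 gives 8.

Final answer: 8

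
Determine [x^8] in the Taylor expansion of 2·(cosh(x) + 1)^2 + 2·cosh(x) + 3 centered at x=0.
Expand to order 8: 2·(cosh(x) + 1)^2 + 2·cosh(x) + 3 = 131·x^8/20160 + 7·x^6/72 + 11·x^4/12 + 5·x^2 + 13 + O(x^9).
The coefficient of x^8 is 131/20160.

Final answer: 131/20160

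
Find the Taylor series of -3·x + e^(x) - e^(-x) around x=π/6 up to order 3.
(-π·e^(π/6) - 2 + 2·e^(π/3))·e^(-π/6)/2 + (-3·e^(π/6) + 1 + e^(π/3))·e^(-π/6)·(x - π/6) + (-1 + e^(π/3))·e^(-π/6)·(x - π/6)^2/2 + (1 + e^(π/3))·e^(-π/6)·(x - π/6)^3/6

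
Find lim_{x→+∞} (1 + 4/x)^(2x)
As x → +∞: write (1 + 4/x)^(2x) = ((1 + 4/x)^x)^2 → (e^4)^2 = e^8.
Limit = e^(8).

Final answer: e^(8)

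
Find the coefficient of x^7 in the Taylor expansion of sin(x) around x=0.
Expand to order 7: sin(x) = -x^7/5040 + x^5/120 - x^3/6 + x + O(x^8).
The coefficient of x^7 is -1/5040.

Final answer: -1/5040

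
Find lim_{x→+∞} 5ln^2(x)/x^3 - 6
The quotient is an ∞/∞ indeterminate form as x → +∞.
The polynomial denominator x^3 dominates the logarithmic numerator (any positive power of x ≫ ln^2(x) as x → ∞), so the quotient → 0.
Adding the constant: 0 - 6 = -6. Limit = -6.

Final answer: -6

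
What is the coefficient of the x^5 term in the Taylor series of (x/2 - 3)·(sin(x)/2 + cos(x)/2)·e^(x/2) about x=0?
Expand to order 5: (x/2 - 3)·(sin(x)/2 + cos(x)/2)·e^(x/2) = -41·x^5/1920 + 41·x^4/768 + 7·x^3/16 + 3·x^2/16 - 2·x - 3/2 + O(x^6).
The coefficient of x^5 is -41/1920.

Final answer: -41/1920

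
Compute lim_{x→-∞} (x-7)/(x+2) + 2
Evaluate the dominant behaviour as x → -∞; each term tends to a finite value or vanishes.
Limit = 3.

Final answer: 3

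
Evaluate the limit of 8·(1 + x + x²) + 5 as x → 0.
Direct substitution at x = 0 gives 13.

Final answer: 13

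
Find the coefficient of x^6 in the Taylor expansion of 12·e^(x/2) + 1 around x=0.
Expand to order 6: 12·e^(x/2) + 1 = x^6/3840 + x^5/320 + x^4/32 + x^3/4 + 3·x^2/2 + 6·x + 13 + O(x^7).
The coefficient of x^6 is 1/3840.

Final answer: 1/3840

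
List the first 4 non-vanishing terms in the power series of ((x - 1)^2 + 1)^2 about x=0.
-4·x^3 + 8·x^2 - 8·x + 4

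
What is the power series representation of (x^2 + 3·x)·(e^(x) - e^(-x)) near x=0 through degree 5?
x^5/3 + x^4 + 2·x^3 + 6·x^2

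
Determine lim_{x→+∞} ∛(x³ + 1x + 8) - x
This is an ∞ − ∞ indeterminate form.
Multiply by (A² + AB + B²)/(A² + AB + B²) where A = ∛(x³+1x + 8), B = x to use A³ − B³ = (A−B)(A²+AB+B²); the x³ terms cancel, leaving (1x + 8)/(A²+AB+B²) with denominator ~ 3x², so the limit is 0.
Limit = 0.

Final answer: 0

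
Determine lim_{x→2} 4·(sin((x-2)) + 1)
Direct substitution at x = 2 gives 4.

Final answer: 4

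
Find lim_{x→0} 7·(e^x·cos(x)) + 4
Direct substitution at x = 0 gives 11.

Final answer: 11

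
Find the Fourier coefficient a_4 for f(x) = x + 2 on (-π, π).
a_4 = (1/π) ∫_{-π}^{π} f(x)·cos(4x) dx.
Evaluate the integral (use parity and integration by parts as needed): a_4 = 0.

Final answer: 0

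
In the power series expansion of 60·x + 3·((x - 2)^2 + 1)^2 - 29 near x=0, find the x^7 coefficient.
Expand to order 7: 60·x + 3·((x - 2)^2 + 1)^2 - 29 = 3·x^4 - 24·x^3 + 78·x^2 - 60·x + 46 + O(x^8).
The coefficient of x^7 is 0.

Final answer: 0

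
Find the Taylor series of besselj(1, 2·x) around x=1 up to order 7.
besselj(1, 2) + (-besselj(2, 2) + besselj(0, 2))·(x - 1) + (-3·besselj(1, 2)/2 + besselj(3, 2)/2)·(x - 1)^2 + (-besselj(0, 2)/2 - besselj(4, 2)/6 + 2·besselj(2, 2)/3)·(x - 1)^3 + (-5·besselj(3, 2)/24 + besselj(5, 2)/24 + 5·besselj(1, 2)/12)·(x - 1)^4 + (-besselj(2, 2)/8 - besselj(6, 2)/120 + besselj(4, 2)/20 + besselj(0, 2)/12)·(x - 1)^5 + (-7·besselj(1, 2)/144 - 7·besselj(5, 2)/720 + besselj(7, 2)/720 + 7·besselj(3, 2)/240)·(x - 1)^6 + (-besselj(0, 2)/144 - besselj(4, 2)/180 - besselj(8, 2)/5040 + besselj(6, 2)/630 + besselj(2, 2)/90)·(x - 1)^7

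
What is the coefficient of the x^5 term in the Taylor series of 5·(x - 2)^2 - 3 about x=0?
Expand to order 5: 5·(x - 2)^2 - 3 = 5·x^2 - 20·x + 17 + O(x^6).
The coefficient of x^5 is 0.

Final answer: 0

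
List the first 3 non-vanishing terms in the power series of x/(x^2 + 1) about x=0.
x^5 - x^3 + x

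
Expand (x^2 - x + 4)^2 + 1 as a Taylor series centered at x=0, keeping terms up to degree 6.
x^4 - 2·x^3 + 9·x^2 - 8·x + 17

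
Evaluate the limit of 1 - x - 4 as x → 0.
Direct substitution at x = 0 gives -3.

Final answer: -3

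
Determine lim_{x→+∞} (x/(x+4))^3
As x → +∞: x/(x+4) = 1/(1 + 4/x) → 1, and the 3rd power of a limit-1 base also → 1.
Limit = 1.

Final answer: 1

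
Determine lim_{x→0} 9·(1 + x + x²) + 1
Direct substitution at x = 0 gives 10.

Final answer: 10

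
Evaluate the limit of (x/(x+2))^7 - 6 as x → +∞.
As x → +∞: x/(x+2) = 1/(1 + 2/x) → 1, and the 7th power of a limit-1 base also → 1; with the additive constant, 1 - 6 = -5.
Limit = -5.

Final answer: -5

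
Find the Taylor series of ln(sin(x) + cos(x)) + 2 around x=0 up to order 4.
-2·x^4/3 + 2·x^3/3 - x^2 + x + 2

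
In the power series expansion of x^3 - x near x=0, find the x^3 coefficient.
Expand to order 3: x^3 - x = x^3 - x + O(x^4).
The coefficient of x^3 is 1.

Final answer: 1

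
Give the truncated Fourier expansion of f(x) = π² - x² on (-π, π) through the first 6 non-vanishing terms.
4·cos(x) - cos(2·x) + 4·cos(3·x)/9 - cos(4·x)/4 + 4·cos(5·x)/25 + 2·π^2/3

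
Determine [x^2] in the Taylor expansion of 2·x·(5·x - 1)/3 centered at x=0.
Expand to order 2: 2·x·(5·x - 1)/3 = 10·x^2/3 - 2·x/3 + O(x^3).
The coefficient of x^2 is 10/3.

Final answer: 10/3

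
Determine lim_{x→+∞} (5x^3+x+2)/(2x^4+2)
This is an ∞/∞ indeterminate form as x → +∞.
Divide numerator and denominator by x^4 and let the lower-order terms vanish; the numerator's degree 3 is below the denominator's degree 4, so the quotient → 0.
Limit = 0.

Final answer: 0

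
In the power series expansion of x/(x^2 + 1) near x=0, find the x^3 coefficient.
Expand to order 3: x/(x^2 + 1) = -x^3 + x + O(x^4).
The coefficient of x^3 is -1.

Final answer: -1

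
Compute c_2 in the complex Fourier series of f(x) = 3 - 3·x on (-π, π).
Compute the real Fourier coefficients first: a_2 = 0, b_2 = 3.
Then c_2 = (a_2 − i·b_2)/2 = -3·i/2.

Final answer: -3·i/2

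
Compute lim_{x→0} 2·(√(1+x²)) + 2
Direct substitution at x = 0 gives 4.

Final answer: 4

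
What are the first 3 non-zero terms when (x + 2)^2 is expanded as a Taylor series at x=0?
x^2 + 4·x + 4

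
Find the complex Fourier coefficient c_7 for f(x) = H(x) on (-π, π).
Compute the real Fourier coefficients first: a_7 = 0, b_7 = 2/(7·π).
Then c_7 = (a_7 − i·b_7)/2 = -i/(7·π).

Final answer: -i/(7·π)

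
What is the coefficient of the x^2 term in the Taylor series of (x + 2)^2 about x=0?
Expand to order 2: (x + 2)^2 = x^2 + 4·x + 4 + O(x^3).
The coefficient of x^2 is 1.

Final answer: 1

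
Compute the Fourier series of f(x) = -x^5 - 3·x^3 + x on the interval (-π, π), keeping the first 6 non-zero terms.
(-202 - 2·π^4 + 34·π^2)·sin(x) + (-2·π^2 + 2 + π^4)·sin(2·x) + (-2·π^4/3 - 14·π^2/27 + 82/81)·sin(3·x) + (-53/64 + 7·π^2/8 + π^4/2)·sin(4·x) + (-2·π^4/5 - 22·π^2/25 + 382/625)·sin(5·x) + (-38/81 + 22·π^2/27 + π^4/3)·sin(6·x)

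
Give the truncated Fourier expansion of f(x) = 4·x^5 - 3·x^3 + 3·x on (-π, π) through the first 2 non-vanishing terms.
(-166·π^2 + 8·π^4 + 1002)·sin(x) + (-4·π^4 - 75/2 + 23·π^2)·sin(2·x)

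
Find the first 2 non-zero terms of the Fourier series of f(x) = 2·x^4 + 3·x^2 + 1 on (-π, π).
(84 - 16·π^2)·cos(x) + 1 + π^2 + 2·π^4/5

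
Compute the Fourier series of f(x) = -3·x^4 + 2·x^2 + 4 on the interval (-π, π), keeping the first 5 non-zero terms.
(-152 + 24·π^2)·cos(x) + (11 - 6·π^2)·cos(2·x) + (-8/3 + 8·π^2/3)·cos(3·x) + (17/16 - 3·π^2/2)·cos(4·x) - 3·π^4/5 + 4 + 2·π^2/3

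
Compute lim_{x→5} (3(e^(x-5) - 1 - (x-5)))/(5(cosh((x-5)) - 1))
Both numerator and denominator → 0 as x → 5; this is a 0/0 indeterminate form.
Expand each to leading order near x = 5: numerator ~ 3·(x - 5)^2/2, denominator ~ 5·(x - 5)^2/2.
The limit of the ratio is 3/5.

Final answer: 3/5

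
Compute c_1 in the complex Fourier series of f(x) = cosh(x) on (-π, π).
Compute the real Fourier coefficients first: a_1 = -sinh(π)/π, b_1 = 0.
Then c_1 = (a_1 − i·b_1)/2 = -sinh(π)/(2·π).

Final answer: -sinh(π)/(2·π)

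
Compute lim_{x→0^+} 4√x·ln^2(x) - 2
The product is a 0·∞ indeterminate form at x → 0⁺.
Rewrite the product as 4·ln^2(x) / x^(-1/2) and apply L'Hôpital, or use the standard hierarchy x^(-1/2) ≫ |ln x|^2 as x → 0⁺.
The indeterminate product → 0, so the limit = -2.

Final answer: -2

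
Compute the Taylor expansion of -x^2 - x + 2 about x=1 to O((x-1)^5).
-3·(x - 1) - (x - 1)^2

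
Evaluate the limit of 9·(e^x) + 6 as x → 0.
Direct substitution at x = 0 gives 15.

Final answer: 15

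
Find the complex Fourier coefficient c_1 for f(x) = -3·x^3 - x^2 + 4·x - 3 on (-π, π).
Compute the real Fourier coefficients first: a_1 = 4, b_1 = 44 - 6·π^2.
Then c_1 = (a_1 − i·b_1)/2 = 2 - 22·i + 3·i·π^2.

Final answer: 2 - 22·i + 3·i·π^2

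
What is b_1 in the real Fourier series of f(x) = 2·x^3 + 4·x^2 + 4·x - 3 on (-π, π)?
b_1 = (1/π) ∫_{-π}^{π} f(x)·sin(1x) dx.
Evaluate the integral (use parity and integration by parts as needed): b_1 = -16 + 4·π^2.

Final answer: -16 + 4·π^2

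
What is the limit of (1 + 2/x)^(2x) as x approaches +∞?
As x → +∞: write (1 + 2/x)^(2x) = ((1 + 2/x)^x)^2 → (e^2)^2 = e^4.
Limit = e^(4).

Final answer: e^(4)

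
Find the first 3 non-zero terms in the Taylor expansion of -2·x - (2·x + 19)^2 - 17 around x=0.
-4·x^2 - 78·x - 378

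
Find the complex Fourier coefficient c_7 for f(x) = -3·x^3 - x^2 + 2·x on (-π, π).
Compute the real Fourier coefficients first: a_7 = 4/49, b_7 = 232/343 - 6·π^2/7.
Then c_7 = (a_7 − i·b_7)/2 = 2/49 - 116·i/343 + 3·i·π^2/7.

Final answer: 2/49 - 116·i/343 + 3·i·π^2/7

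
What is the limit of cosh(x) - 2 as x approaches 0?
Direct substitution at x = 0 gives -1.

Final answer: -1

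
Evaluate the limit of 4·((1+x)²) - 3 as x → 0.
Direct substitution at x = 0 gives 1.

Final answer: 1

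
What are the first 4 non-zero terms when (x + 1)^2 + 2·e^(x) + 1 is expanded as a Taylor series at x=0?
x^3/3 + 2·x^2 + 4·x + 4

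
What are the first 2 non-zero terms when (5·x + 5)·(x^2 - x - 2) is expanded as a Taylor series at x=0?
-15·x - 10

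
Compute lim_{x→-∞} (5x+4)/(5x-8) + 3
Evaluate the dominant behaviour as x → -∞; each term tends to a finite value or vanishes.
Limit = 4.

Final answer: 4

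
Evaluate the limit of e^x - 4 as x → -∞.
Evaluate the dominant behaviour as x → -∞; each term tends to a finite value or vanishes.
Limit = -4.

Final answer: -4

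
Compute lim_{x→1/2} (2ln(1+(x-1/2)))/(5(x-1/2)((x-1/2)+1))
Both numerator and denominator → 0 as x → 1/2; this is a 0/0 indeterminate form.
Expand each to leading order near x = 1/2: numerator ~ 2·(x - 1/2), denominator ~ 5·(x - 1/2).
The limit of the ratio is 2/5.

Final answer: 2/5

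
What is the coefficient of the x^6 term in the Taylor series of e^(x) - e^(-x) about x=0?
Expand to order 6: e^(x) - e^(-x) = x^5/60 + x^3/3 + 2·x + O(x^7).
The coefficient of x^6 is 0.

Final answer: 0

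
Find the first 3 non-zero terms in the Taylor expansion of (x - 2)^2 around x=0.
x^2 - 4·x + 4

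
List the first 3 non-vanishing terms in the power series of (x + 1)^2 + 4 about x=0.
x^2 + 2·x + 5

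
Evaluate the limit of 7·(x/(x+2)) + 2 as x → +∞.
Evaluate the dominant behaviour as x → +∞; each term tends to a finite value or vanishes.
Limit = 9.

Final answer: 9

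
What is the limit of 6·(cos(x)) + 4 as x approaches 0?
Direct substitution at x = 0 gives 10.

Final answer: 10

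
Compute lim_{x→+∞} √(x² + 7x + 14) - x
This is an ∞ − ∞ indeterminate form.
Multiply and divide by the conjugate √(x²+7x + 14) + x; the x² terms cancel, leaving (7x + 14)/(√(x²+7x + 14)+x) → 7/2.
Limit = 7/2.

Final answer: 7/2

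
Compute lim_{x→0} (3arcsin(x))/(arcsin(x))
Both numerator and denominator → 0 as x → 0; this is a 0/0 indeterminate form.
Expand each to leading order near x = 0: numerator ~ 3·x, denominator ~ x.
The limit of the ratio is 3.

Final answer: 3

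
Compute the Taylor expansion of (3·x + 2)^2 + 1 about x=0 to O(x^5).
9·x^2 + 12·x + 5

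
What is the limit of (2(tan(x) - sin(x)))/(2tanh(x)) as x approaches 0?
Both numerator and denominator → 0 as x → 0; this is a 0/0 indeterminate form.
Expand each to leading order near x = 0: numerator ~ x^3, denominator ~ 2·x.
The limit of the ratio is 0.

Final answer: 0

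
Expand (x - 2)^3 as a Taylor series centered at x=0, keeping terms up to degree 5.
x^3 - 6·x^2 + 12·x - 8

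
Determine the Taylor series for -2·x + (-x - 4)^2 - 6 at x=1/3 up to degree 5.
109/9 + 20·(x - 1/3)/3 + (x - 1/3)^2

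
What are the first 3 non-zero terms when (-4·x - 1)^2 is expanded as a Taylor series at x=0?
16·x^2 + 8·x + 1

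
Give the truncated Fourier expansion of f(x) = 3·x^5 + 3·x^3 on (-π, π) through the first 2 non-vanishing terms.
(-114·π^2 + 6·π^4 + 684)·sin(x) + (-3·π^4 - 18 + 12·π^2)·sin(2·x)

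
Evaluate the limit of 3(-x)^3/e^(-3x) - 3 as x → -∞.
The quotient is an ∞/∞ indeterminate form as x → -∞.
Compare growth rates of the dominant terms (exponentials ≫ polynomials ≫ logarithms), or apply L'Hôpital's rule; the quotient → 0.
Adding the constant: 0 - 3 = -3. Limit = -3.

Final answer: -3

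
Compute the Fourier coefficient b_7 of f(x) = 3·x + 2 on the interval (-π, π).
b_7 = (1/π) ∫_{-π}^{π} f(x)·sin(7x) dx.
Evaluate the integral (use parity and integration by parts as needed): b_7 = 6/7.

Final answer: 6/7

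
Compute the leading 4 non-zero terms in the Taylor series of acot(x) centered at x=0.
-x^5/5 + x^3/3 - x + π/2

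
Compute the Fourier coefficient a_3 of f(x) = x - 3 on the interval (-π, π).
a_3 = (1/π) ∫_{-π}^{π} f(x)·cos(3x) dx.
Evaluate the integral (use parity and integration by parts as needed): a_3 = 0.

Final answer: 0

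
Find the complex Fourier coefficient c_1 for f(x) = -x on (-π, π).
Compute the real Fourier coefficients first: a_1 = 0, b_1 = -2.
Then c_1 = (a_1 − i·b_1)/2 = i.

Final answer: i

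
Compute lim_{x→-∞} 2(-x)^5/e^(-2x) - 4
The quotient is an ∞/∞ indeterminate form as x → -∞.
Compare growth rates of the dominant terms (exponentials ≫ polynomials ≫ logarithms), or apply L'Hôpital's rule; the quotient → 0.
Adding the constant: 0 - 4 = -4. Limit = -4.

Final answer: -4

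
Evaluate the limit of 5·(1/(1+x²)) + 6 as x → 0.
Direct substitution at x = 0 gives 11.

Final answer: 11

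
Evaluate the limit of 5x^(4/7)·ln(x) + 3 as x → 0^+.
The product is a 0·∞ indeterminate form at x → 0⁺.
Rewrite the product as 5·ln(x) / x^(-4/7) and apply L'Hôpital, or use the standard hierarchy x^(-4/7) ≫ |ln x| as x → 0⁺.
The indeterminate product → 0, so the limit = 3.

Final answer: 3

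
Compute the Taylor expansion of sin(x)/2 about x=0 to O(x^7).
x^5/240 - x^3/12 + x/2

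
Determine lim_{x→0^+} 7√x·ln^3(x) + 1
The product is a 0·∞ indeterminate form at x → 0⁺.
Rewrite the product as 7·ln^3(x) / x^(-1/2) and apply L'Hôpital, or use the standard hierarchy x^(-1/2) ≫ |ln x|^3 as x → 0⁺.
The indeterminate product → 0, so the limit = 1.

Final answer: 1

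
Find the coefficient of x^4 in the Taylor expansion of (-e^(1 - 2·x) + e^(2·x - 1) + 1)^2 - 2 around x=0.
Expand to order 4: (-e^(1 - 2·x) + e^(2·x - 1) + 1)^2 - 2 = x^4·(-e + e^(-1) + 1)^2·(4·e^(-1)/(3·(-e + e^(-1) + 1)) - 4·e/(3·(-e + e^(-1) + 1)) + (2·e^(-1)/(-e + e^(-1) + 1) - 2·e/(-e + e^(-1) + 1))^2 + 2·(4·e/(3·(-e + e^(-1) + 1)) + 4·e^(-1)/(3·(-e + e^(-1) + 1)))·(2·e/(-e + e^(-1) + 1) + 2·e^(-1)/(-e + e^(-1) + 1))) + x^3·(-e + e^(-1) + 1)^2·(2·(2·e/(-e + e^(-1) + 1) + 2·e^(-1)/(-e + e^(-1) + 1))·(2·e^(-1)/(-e + e^(-1) + 1) - 2·e/(-e + e^(-1) + 1)) + 8·e/(3·(-e + e^(-1) + 1)) + 8·e^(-1)/(3·(-e + e^(-1) + 1))) + x^2·(-e + e^(-1) + 1)^2·(4·e^(-1)/(-e + e^(-1) + 1) - 4·e/(-e + e^(-1) + 1) + (2·e/(-e + e^(-1) + 1) + 2·e^(-1)/(-e + e^(-1) + 1))^2) + x·(4·e/(-e + e^(-1) + 1) + 4·e^(-1)/(-e + e^(-1) + 1))·(-e + e^(-1) + 1)^2 - 2 + (-e + e^(-1) + 1)^2 + O(x^5).
The coefficient of x^4 is (-e + e^(-1) + 1)^2·(4·e^(-1)/(3·(-e + e^(-1) + 1)) - 4·e/(3·(-e + e^(-1) + 1)) + (2·e^(-1)/(-e + e^(-1) + 1) - 2·e/(-e + e^(-1) + 1))^2 + 2·(4·e/(3·(-e + e^(-1) + 1)) + 4·e^(-1)/(3·(-e + e^(-1) + 1)))·(2·e/(-e + e^(-1) + 1) + 2·e^(-1)/(-e + e^(-1) + 1))).

Final answer: (-e + e^(-1) + 1)^2·(4·e^(-1)/(3·(-e + e^(-1) + 1)) - 4·e/(3·(-e + e^(-1) + 1)) + (2·e^(-1)/(-e + e^(-1) + 1) - 2·e/(-e + e^(-1) + 1))^2 + 2·(4·e/(3·(-e + e^(-1) + 1)) + 4·e^(-1)/(3·(-e + e^(-1) + 1)))·(2·e/(-e + e^(-1) + 1) + 2·e^(-1)/(-e + e^(-1) + 1)))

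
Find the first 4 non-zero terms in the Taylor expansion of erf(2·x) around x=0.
-128·x^7/(21·√(π)) + 32·x^5/(5·√(π)) - 16·x^3/(3·√(π)) + 4·x/√(π)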